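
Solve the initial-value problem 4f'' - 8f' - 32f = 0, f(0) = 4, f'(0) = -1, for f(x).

Divide through by 4: f'' - 2f' - 8f = 0.
Characteristic equation r² - 2r - 8 = 0 factors as (r - 4)(r + 2) = 0, so r = 4, -2.
Hence f_h = C1*exp(4*x) + C2*exp(-2*x).
Apply the initial conditions: f(0) = C1 + C2 = 4 and f'(0) = -2*C2 + 4*C1 = -1. Solving gives C1 = 7/6, C2 = 17/6.

f = 7*exp(4*x)/6 + 17*exp(-2*x)/6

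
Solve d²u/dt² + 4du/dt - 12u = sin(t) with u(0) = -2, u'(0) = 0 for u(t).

u = -149*exp(-6*t)/296 - 59*exp(2*t)/40 - 13*sin(t)/185 - 4*cos(t)/185

Characteristic equation r² + 4r - 12 = 0 factors as (r - 2)(r + 6) = 0, so r = 2, -6.
Hence u_h = C1*exp(2*t) + C2*exp(-6*t).
Try u_p = A*cos(t) + B*sin(t). Substituting and equating the coefficients of cos(t) and sin(t) gives A = -4/185, B = -13/185, so u_p = -13*sin(t)/185 - 4*cos(t)/185.
General solution: u = -13*sin(t)/185 - 4*cos(t)/185 + C1*exp(2*t) + C2*exp(-6*t).
Apply the initial conditions: u(0) = -4/185 + C1 + C2 = -2 and u'(0) = -13/185 - 6*C2 + 2*C1 = 0. Solving gives C1 = -59/40, C2 = -149/296.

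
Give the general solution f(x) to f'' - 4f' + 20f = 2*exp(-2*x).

f = exp(-2*x)/16 + C1*cos(4*x)*exp(2*x) + C2*exp(2*x)*sin(4*x)

Characteristic equation r² - 4r + 20 = 0 has discriminant (-4)² - 4·(20) = -64 < 0, so r = 2 ± 4i.
Hence f_h = C1*cos(4*x)*exp(2*x) + C2*exp(2*x)*sin(4*x).
Try f_p = A*exp(-2*x). Substituting into the equation and dividing by exp(-2*x) gives A = 1/16, so f_p = exp(-2*x)/16.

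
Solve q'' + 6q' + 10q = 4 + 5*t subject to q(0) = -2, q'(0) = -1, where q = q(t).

q = 1/10 + t/2 - 39*exp(-3*t)*sin(t)/5 - 21*cos(t)*exp(-3*t)/10

Characteristic equation r² + 6r + 10 = 0 has discriminant (6)² - 4·(10) = -4 < 0, so r = -3 ± i.
Hence q_h = C1*cos(t)*exp(-3*t) + C2*exp(-3*t)*sin(t).
For the particular solution try q_p = A0 + A1*t. Substituting and matching coefficients of each power of t gives A0 = 1/10, A1 = 1/2, so q_p = 1/10 + t/2.
General solution: q = 1/10 + t/2 + C1*cos(t)*exp(-3*t) + C2*exp(-3*t)*sin(t).
Apply the initial conditions: q(0) = 1/10 + C1 = -2 and q'(0) = 1/2 + C2 - 3*C1 = -1. Solving gives C1 = -21/10, C2 = -39/5.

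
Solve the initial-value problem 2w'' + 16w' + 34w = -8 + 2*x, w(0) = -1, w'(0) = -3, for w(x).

w = -76/289 + x/17 - 1736*exp(-4*x)*sin(x)/289 - 213*cos(x)*exp(-4*x)/289

Divide through by 2: w'' + 8w' + 17w = -4 + x.
Characteristic equation r² + 8r + 17 = 0 has discriminant (8)² - 4·(17) = -4 < 0, so r = -4 ± i.
Hence w_h = C1*cos(x)*exp(-4*x) + C2*exp(-4*x)*sin(x).
For the particular solution try w_p = A0 + A1*x. Substituting and matching coefficients of each power of x gives A0 = -76/289, A1 = 1/17, so w_p = -76/289 + x/17.
General solution: w = -76/289 + x/17 + C1*cos(x)*exp(-4*x) + C2*exp(-4*x)*sin(x).
Apply the initial conditions: w(0) = -76/289 + C1 = -1 and w'(0) = 1/17 + C2 - 4*C1 = -3. Solving gives C1 = -213/289, C2 = -1736/289.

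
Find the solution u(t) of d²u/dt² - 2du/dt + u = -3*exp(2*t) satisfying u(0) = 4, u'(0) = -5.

Characteristic equation r² - 2r + 1 = 0 has discriminant (-2)² - 4·(1) = 0, so r = 1 is a repeated root.
Hence u_h = (C1 + C2*t)*exp(t).
Try u_p = A*exp(2*t). Substituting into the equation and dividing by exp(2*t) gives A = -3, so u_p = -3*exp(2*t).
General solution: u = -3*exp(2*t) + C1*exp(t) + C2*t*exp(t).
Apply the initial conditions: u(0) = -3 + C1 = 4 and u'(0) = -6 + C1 + C2 = -5. Solving gives C1 = 7, C2 = -6.

u = -3*exp(2*t) + 7*exp(t) - 6*t*exp(t)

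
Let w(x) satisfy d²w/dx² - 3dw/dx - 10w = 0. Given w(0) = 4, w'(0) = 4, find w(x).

Characteristic equation r² - 3r - 10 = 0 factors as (r + 2)(r - 5) = 0, so r = -2, 5.
Hence w_h = C1*exp(-2*x) + C2*exp(5*x).
Apply the initial conditions: w(0) = C1 + C2 = 4 and w'(0) = -2*C1 + 5*C2 = 4. Solving gives C1 = 16/7, C2 = 12/7.

w = 12*exp(5*x)/7 + 16*exp(-2*x)/7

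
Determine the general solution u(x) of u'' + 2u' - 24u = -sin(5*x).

u = 10*cos(5*x)/2501 + 49*sin(5*x)/2501 + C1*exp(-6*x) + C2*exp(4*x)

Characteristic equation r² + 2r - 24 = 0 factors as (r + 6)(r - 4) = 0, so r = -6, 4.
Hence u_h = C1*exp(-6*x) + C2*exp(4*x).
Try u_p = A*cos(5*x) + B*sin(5*x). Substituting and equating the coefficients of cos(5x) and sin(5x) gives A = 10/2501, B = 49/2501, so u_p = 10*cos(5*x)/2501 + 49*sin(5*x)/2501.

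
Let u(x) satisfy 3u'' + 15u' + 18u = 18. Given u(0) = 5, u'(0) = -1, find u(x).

Divide through by 3: u'' + 5u' + 6u = 6.
Characteristic equation r² + 5r + 6 = 0 factors as (r + 3)(r + 2) = 0, so r = -3, -2.
Hence u_h = C1*exp(-3*x) + C2*exp(-2*x).
For the particular solution try u_p = A0. Substituting and matching coefficients of each power of x gives A0 = 1, so u_p = 1.
General solution: u = 1 + C1*exp(-3*x) + C2*exp(-2*x).
Apply the initial conditions: u(0) = 1 + C1 + C2 = 5 and u'(0) = -3*C1 - 2*C2 = -1. Solving gives C1 = -7, C2 = 11.

u = 1 - 7*exp(-3*x) + 11*exp(-2*x)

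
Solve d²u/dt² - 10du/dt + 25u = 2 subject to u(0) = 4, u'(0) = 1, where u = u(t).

Characteristic equation r² - 10r + 25 = 0 has discriminant (-10)² - 4·(25) = 0, so r = 5 is a repeated root.
Hence u_h = (C1 + C2*t)*exp(5*t).
For the particular solution try u_p = A0. Substituting and matching coefficients of each power of t gives A0 = 2/25, so u_p = 2/25.
General solution: u = 2/25 + C1*exp(5*t) + C2*t*exp(5*t).
Apply the initial conditions: u(0) = 2/25 + C1 = 4 and u'(0) = C2 + 5*C1 = 1. Solving gives C1 = 98/25, C2 = -93/5.

u = 2/25 + 98*exp(5*t)/25 - 93*t*exp(5*t)/5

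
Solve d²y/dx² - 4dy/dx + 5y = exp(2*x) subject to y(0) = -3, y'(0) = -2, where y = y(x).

Characteristic equation r² - 4r + 5 = 0 has discriminant (-4)² - 4·(5) = -4 < 0, so r = 2 ± i.
Hence y_h = C1*cos(x)*exp(2*x) + C2*exp(2*x)*sin(x).
Try y_p = A*exp(2*x). Substituting into the equation and dividing by exp(2*x) gives A = 1, so y_p = exp(2*x).
General solution: y = C1*cos(x)*exp(2*x) + C2*exp(2*x)*sin(x) + exp(2*x).
Apply the initial conditions: y(0) = 1 + C1 = -3 and y'(0) = 2 + C2 + 2*C1 = -2. Solving gives C1 = -4, C2 = 4.

y = -4*cos(x)*exp(2*x) + 4*exp(2*x)*sin(x) + exp(2*x)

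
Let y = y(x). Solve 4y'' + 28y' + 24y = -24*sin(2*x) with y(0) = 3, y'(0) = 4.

Divide through by 4: y'' + 7y' + 6y = -6*sin(2*x).
Characteristic equation r² + 7r + 6 = 0 factors as (r + 6)(r + 1) = 0, so r = -6, -1.
Hence y_h = C1*exp(-6*x) + C2*exp(-x).
Try y_p = A*cos(2*x) + B*sin(2*x). Substituting and equating the coefficients of cos(2x) and sin(2x) gives A = 21/50, B = -3/50, so y_p = -3*sin(2*x)/50 + 21*cos(2*x)/50.
General solution: y = -3*sin(2*x)/50 + 21*cos(2*x)/50 + C1*exp(-6*x) + C2*exp(-x).
Apply the initial conditions: y(0) = 21/50 + C1 + C2 = 3 and y'(0) = -3/25 - C2 - 6*C1 = 4. Solving gives C1 = -67/50, C2 = 98/25.

y = -67*exp(-6*x)/50 - 3*sin(2*x)/50 + 21*cos(2*x)/50 + 98*exp(-x)/25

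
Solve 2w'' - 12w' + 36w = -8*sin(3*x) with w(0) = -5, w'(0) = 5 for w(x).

w = -8*cos(3*x)/45 - 4*sin(3*x)/45 - 217*cos(3*x)*exp(3*x)/45 + 296*exp(3*x)*sin(3*x)/45

Divide through by 2: w'' - 6w' + 18w = -4*sin(3*x).
Characteristic equation r² - 6r + 18 = 0 has discriminant (-6)² - 4·(18) = -36 < 0, so r = 3 ± 3i.
Hence w_h = C1*cos(3*x)*exp(3*x) + C2*exp(3*x)*sin(3*x).
Try w_p = A*cos(3*x) + B*sin(3*x). Substituting and equating the coefficients of cos(3x) and sin(3x) gives A = -8/45, B = -4/45, so w_p = -8*cos(3*x)/45 - 4*sin(3*x)/45.
General solution: w = -8*cos(3*x)/45 - 4*sin(3*x)/45 + C1*cos(3*x)*exp(3*x) + C2*exp(3*x)*sin(3*x).
Apply the initial conditions: w(0) = -8/45 + C1 = -5 and w'(0) = -4/15 + 3*C1 + 3*C2 = 5. Solving gives C1 = -217/45, C2 = 296/45.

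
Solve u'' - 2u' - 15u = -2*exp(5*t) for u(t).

Characteristic equation r² - 2r - 15 = 0 factors as (r + 3)(r - 5) = 0, so r = -3, 5.
Hence u_h = C1*exp(-3*t) + C2*exp(5*t).
Since exp(5*t) solves the homogeneous equation (r = 5 is a root of multiplicity 1), multiply the trial by t. Try u_p = A*t*exp(5*t). Substituting into the equation and dividing by exp(5*t) gives A = -1/4, so u_p = -t*exp(5*t)/4.

u = C1*exp(-3*t) + C2*exp(5*t) - t*exp(5*t)/4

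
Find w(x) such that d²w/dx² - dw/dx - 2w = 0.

Characteristic equation r² - r - 2 = 0 factors as (r + 1)(r - 2) = 0, so r = -1, 2.
Hence w_h = C1*exp(-x) + C2*exp(2*x).

w = C1*exp(-x) + C2*exp(2*x)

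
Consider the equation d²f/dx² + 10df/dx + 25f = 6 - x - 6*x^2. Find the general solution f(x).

f = 124/625 - 6*x**2/25 + 19*x/125 + C1*exp(-5*x) + C2*x*exp(-5*x)

Characteristic equation r² + 10r + 25 = 0 has discriminant (10)² - 4·(25) = 0, so r = -5 is a repeated root.
Hence f_h = (C1 + C2*x)*exp(-5*x).
For the particular solution try f_p = A0 + A1*x + A2*x^2. Substituting and matching coefficients of each power of x gives A0 = 124/625, A1 = 19/125, A2 = -6/25, so f_p = 124/625 - 6*x^2/25 + 19*x/125.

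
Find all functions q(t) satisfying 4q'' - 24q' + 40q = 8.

q = 1/5 + C1*cos(t)*exp(3*t) + C2*exp(3*t)*sin(t)

Divide through by 4: q'' - 6q' + 10q = 2.
Characteristic equation r² - 6r + 10 = 0 has discriminant (-6)² - 4·(10) = -4 < 0, so r = 3 ± i.
Hence q_h = C1*cos(t)*exp(3*t) + C2*exp(3*t)*sin(t).
For the particular solution try q_p = A0. Substituting and matching coefficients of each power of t gives A0 = 1/5, so q_p = 1/5.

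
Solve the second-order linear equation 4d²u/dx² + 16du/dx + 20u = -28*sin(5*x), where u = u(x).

u = 7*cos(5*x)/40 + 7*sin(5*x)/40 + C1*cos(x)*exp(-2*x) + C2*exp(-2*x)*sin(x)

Divide through by 4: u'' + 4u' + 5u = -7*sin(5*x).
Characteristic equation r² + 4r + 5 = 0 has discriminant (4)² - 4·(5) = -4 < 0, so r = -2 ± i.
Hence u_h = C1*cos(x)*exp(-2*x) + C2*exp(-2*x)*sin(x).
Try u_p = A*cos(5*x) + B*sin(5*x). Substituting and equating the coefficients of cos(5x) and sin(5x) gives A = 7/40, B = 7/40, so u_p = 7*cos(5*x)/40 + 7*sin(5*x)/40.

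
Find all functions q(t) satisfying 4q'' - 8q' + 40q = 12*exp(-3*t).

Divide through by 4: q'' - 2q' + 10q = 3*exp(-3*t).
Characteristic equation r² - 2r + 10 = 0 has discriminant (-2)² - 4·(10) = -36 < 0, so r = 1 ± 3i.
Hence q_h = C1*cos(3*t)*exp(t) + C2*exp(t)*sin(3*t).
Try q_p = A*exp(-3*t). Substituting into the equation and dividing by exp(-3*t) gives A = 3/25, so q_p = 3*exp(-3*t)/25.

q = 3*exp(-3*t)/25 + C1*cos(3*t)*exp(t) + C2*exp(t)*sin(3*t)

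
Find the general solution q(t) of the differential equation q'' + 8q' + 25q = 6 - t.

q = 158/625 - t/25 + C1*cos(3*t)*exp(-4*t) + C2*exp(-4*t)*sin(3*t)

Characteristic equation r² + 8r + 25 = 0 has discriminant (8)² - 4·(25) = -36 < 0, so r = -4 ± 3i.
Hence q_h = C1*cos(3*t)*exp(-4*t) + C2*exp(-4*t)*sin(3*t).
For the particular solution try q_p = A0 + A1*t. Substituting and matching coefficients of each power of t gives A0 = 158/625, A1 = -1/25, so q_p = 158/625 - t/25.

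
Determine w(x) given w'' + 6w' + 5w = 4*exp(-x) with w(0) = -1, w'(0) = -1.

Characteristic equation r² + 6r + 5 = 0 factors as (r + 5)(r + 1) = 0, so r = -5, -1.
Hence w_h = C1*exp(-5*x) + C2*exp(-x).
Since exp(-x) solves the homogeneous equation (r = -1 is a root of multiplicity 1), multiply the trial by x. Try w_p = A*x*exp(-x). Substituting into the equation and dividing by exp(-x) gives A = 1, so w_p = x*exp(-x).
General solution: w = C1*exp(-5*x) + C2*exp(-x) + x*exp(-x).
Apply the initial conditions: w(0) = C1 + C2 = -1 and w'(0) = 1 - C2 - 5*C1 = -1. Solving gives C1 = 3/4, C2 = -7/4.

w = -7*exp(-x)/4 + 3*exp(-5*x)/4 + x*exp(-x)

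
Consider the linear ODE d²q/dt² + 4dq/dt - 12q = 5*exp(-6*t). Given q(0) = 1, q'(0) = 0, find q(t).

q = 11*exp(-6*t)/64 + 53*exp(2*t)/64 - 5*t*exp(-6*t)/8

Characteristic equation r² + 4r - 12 = 0 factors as (r + 6)(r - 2) = 0, so r = -6, 2.
Hence q_h = C1*exp(-6*t) + C2*exp(2*t).
Since exp(-6*t) solves the homogeneous equation (r = -6 is a root of multiplicity 1), multiply the trial by t. Try q_p = A*t*exp(-6*t). Substituting into the equation and dividing by exp(-6*t) gives A = -5/8, so q_p = -5*t*exp(-6*t)/8.
General solution: q = C1*exp(-6*t) + C2*exp(2*t) - 5*t*exp(-6*t)/8.
Apply the initial conditions: q(0) = C1 + C2 = 1 and q'(0) = -5/8 - 6*C1 + 2*C2 = 0. Solving gives C1 = 11/64, C2 = 53/64.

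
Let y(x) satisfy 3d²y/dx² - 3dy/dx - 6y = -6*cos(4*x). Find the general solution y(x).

y = 2*sin(4*x)/85 + 9*cos(4*x)/85 + C1*exp(-x) + C2*exp(2*x)

Divide through by 3: y'' - y' - 2y = -2*cos(4*x).
Characteristic equation r² - r - 2 = 0 factors as (r + 1)(r - 2) = 0, so r = -1, 2.
Hence y_h = C1*exp(-x) + C2*exp(2*x).
Try y_p = A*cos(4*x) + B*sin(4*x). Substituting and equating the coefficients of cos(4x) and sin(4x) gives A = 9/85, B = 2/85, so y_p = 2*sin(4*x)/85 + 9*cos(4*x)/85.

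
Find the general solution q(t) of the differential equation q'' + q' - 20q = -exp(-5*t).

q = C1*exp(4*t) + C2*exp(-5*t) + t*exp(-5*t)/9

Characteristic equation r² + r - 20 = 0 factors as (r - 4)(r + 5) = 0, so r = 4, -5.
Hence q_h = C1*exp(4*t) + C2*exp(-5*t).
Since exp(-5*t) solves the homogeneous equation (r = -5 is a root of multiplicity 1), multiply the trial by t. Try q_p = A*t*exp(-5*t). Substituting into the equation and dividing by exp(-5*t) gives A = 1/9, so q_p = t*exp(-5*t)/9.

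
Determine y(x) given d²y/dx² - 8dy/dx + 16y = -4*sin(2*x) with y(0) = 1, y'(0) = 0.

y = -4*cos(2*x)/25 - 3*sin(2*x)/25 + 29*exp(4*x)/25 - 22*x*exp(4*x)/5

Characteristic equation r² - 8r + 16 = 0 has discriminant (-8)² - 4·(16) = 0, so r = 4 is a repeated root.
Hence y_h = (C1 + C2*x)*exp(4*x).
Try y_p = A*cos(2*x) + B*sin(2*x). Substituting and equating the coefficients of cos(2x) and sin(2x) gives A = -4/25, B = -3/25, so y_p = -4*cos(2*x)/25 - 3*sin(2*x)/25.
General solution: y = -4*cos(2*x)/25 - 3*sin(2*x)/25 + C1*exp(4*x) + C2*x*exp(4*x).
Apply the initial conditions: y(0) = -4/25 + C1 = 1 and y'(0) = -6/25 + C2 + 4*C1 = 0. Solving gives C1 = 29/25, C2 = -22/5.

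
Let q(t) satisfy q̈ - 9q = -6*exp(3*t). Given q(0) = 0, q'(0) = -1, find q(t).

Characteristic equation r² - 9 = 0 factors as (r - 3)(r + 3) = 0, so r = 3, -3.
Hence q_h = C1*exp(3*t) + C2*exp(-3*t).
Since exp(3*t) solves the homogeneous equation (r = 3 is a root of multiplicity 1), multiply the trial by t. Try q_p = A*t*exp(3*t). Substituting into the equation and dividing by exp(3*t) gives A = -1, so q_p = -t*exp(3*t).
General solution: q = C1*exp(3*t) + C2*exp(-3*t) - t*exp(3*t).
Apply the initial conditions: q(0) = C1 + C2 = 0 and q'(0) = -1 - 3*C2 + 3*C1 = -1. Solving gives C1 = 0, C2 = 0.

q = -t*exp(3*t)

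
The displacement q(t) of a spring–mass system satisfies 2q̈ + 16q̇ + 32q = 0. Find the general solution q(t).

q = C1*exp(-4*t) + C2*t*exp(-4*t)

Divide through by 2: q'' + 8q' + 16q = 0.
Characteristic equation r² + 8r + 16 = 0 has discriminant (8)² - 4·(16) = 0, so r = -4 is a repeated root.
Hence q_h = (C1 + C2*t)*exp(-4*t).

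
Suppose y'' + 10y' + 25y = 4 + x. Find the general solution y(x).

Characteristic equation r² + 10r + 25 = 0 has discriminant (10)² - 4·(25) = 0, so r = -5 is a repeated root.
Hence y_h = (C1 + C2*x)*exp(-5*x).
For the particular solution try y_p = A0 + A1*x. Substituting and matching coefficients of each power of x gives A0 = 18/125, A1 = 1/25, so y_p = 18/125 + x/25.

y = 18/125 + x/25 + C1*exp(-5*x) + C2*x*exp(-5*x)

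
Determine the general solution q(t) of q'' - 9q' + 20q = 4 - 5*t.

q = 7/80 - t/4 + C1*exp(5*t) + C2*exp(4*t)

Characteristic equation r² - 9r + 20 = 0 factors as (r - 5)(r - 4) = 0, so r = 5, 4.
Hence q_h = C1*exp(5*t) + C2*exp(4*t).
For the particular solution try q_p = A0 + A1*t. Substituting and matching coefficients of each power of t gives A0 = 7/80, A1 = -1/4, so q_p = 7/80 - t/4.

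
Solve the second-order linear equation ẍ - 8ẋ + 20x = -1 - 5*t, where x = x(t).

x = -3/20 - t/4 + C1*cos(2*t)*exp(4*t) + C2*exp(4*t)*sin(2*t)

Characteristic equation r² - 8r + 20 = 0 has discriminant (-8)² - 4·(20) = -16 < 0, so r = 4 ± 2i.
Hence x_h = C1*cos(2*t)*exp(4*t) + C2*exp(4*t)*sin(2*t).
For the particular solution try x_p = A0 + A1*t. Substituting and matching coefficients of each power of t gives A0 = -3/20, A1 = -1/4, so x_p = -3/20 - t/4.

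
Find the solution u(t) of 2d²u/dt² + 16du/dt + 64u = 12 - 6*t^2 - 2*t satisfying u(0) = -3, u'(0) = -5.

Divide through by 2: u'' + 8u' + 32u = 6 - t - 3*t^2.
Characteristic equation r² + 8r + 32 = 0 has discriminant (8)² - 4·(32) = -64 < 0, so r = -4 ± 4i.
Hence u_h = C1*cos(4*t)*exp(-4*t) + C2*exp(-4*t)*sin(4*t).
For the particular solution try u_p = A0 + A1*t + A2*t^2. Substituting and matching coefficients of each power of t gives A0 = 97/512, A1 = 1/64, A2 = -3/32, so u_p = 97/512 - 3*t^2/32 + t/64.
General solution: u = 97/512 - 3*t^2/32 + t/64 + C1*cos(4*t)*exp(-4*t) + C2*exp(-4*t)*sin(4*t).
Apply the initial conditions: u(0) = 97/512 + C1 = -3 and u'(0) = 1/64 - 4*C1 + 4*C2 = -5. Solving gives C1 = -1633/512, C2 = -2275/512.

u = 97/512 - 3*t**2/32 + t/64 - 2275*exp(-4*t)*sin(4*t)/512 - 1633*cos(4*t)*exp(-4*t)/512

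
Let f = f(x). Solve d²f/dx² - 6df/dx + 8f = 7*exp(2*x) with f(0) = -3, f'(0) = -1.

Characteristic equation r² - 6r + 8 = 0 factors as (r - 2)(r - 4) = 0, so r = 2, 4.
Hence f_h = C1*exp(2*x) + C2*exp(4*x).
Since exp(2*x) solves the homogeneous equation (r = 2 is a root of multiplicity 1), multiply the trial by x. Try f_p = A*x*exp(2*x). Substituting into the equation and dividing by exp(2*x) gives A = -7/2, so f_p = -7*x*exp(2*x)/2.
General solution: f = C1*exp(2*x) + C2*exp(4*x) - 7*x*exp(2*x)/2.
Apply the initial conditions: f(0) = C1 + C2 = -3 and f'(0) = -7/2 + 2*C1 + 4*C2 = -1. Solving gives C1 = -29/4, C2 = 17/4.

f = -29*exp(2*x)/4 + 17*exp(4*x)/4 - 7*x*exp(2*x)/2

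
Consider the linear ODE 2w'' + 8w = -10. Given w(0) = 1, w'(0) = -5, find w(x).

Divide through by 2: w'' + 4w = -5.
Characteristic equation r² + 4 = 0 has discriminant (0)² - 4·(4) = -16 < 0, so r = ± 2i.
Hence w_h = C1*cos(2*x) + C2*sin(2*x).
For the particular solution try w_p = A0. Substituting and matching coefficients of each power of x gives A0 = -5/4, so w_p = -5/4.
General solution: w = -5/4 + C1*cos(2*x) + C2*sin(2*x).
Apply the initial conditions: w(0) = -5/4 + C1 = 1 and w'(0) = 2*C2 = -5. Solving gives C1 = 9/4, C2 = -5/2.

w = -5/4 - 5*sin(2*x)/2 + 9*cos(2*x)/4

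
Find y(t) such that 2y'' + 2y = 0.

y = C1*cos(t) + C2*sin(t)

Divide through by 2: y'' + y = 0.
Characteristic equation r² + 1 = 0 has discriminant (0)² - 4·(1) = -4 < 0, so r = ± i.
Hence y_h = C1*cos(t) + C2*sin(t).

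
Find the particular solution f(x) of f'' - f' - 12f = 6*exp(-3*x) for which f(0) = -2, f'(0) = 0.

Characteristic equation r² - r - 12 = 0 factors as (r - 4)(r + 3) = 0, so r = 4, -3.
Hence f_h = C1*exp(4*x) + C2*exp(-3*x).
Since exp(-3*x) solves the homogeneous equation (r = -3 is a root of multiplicity 1), multiply the trial by x. Try f_p = A*x*exp(-3*x). Substituting into the equation and dividing by exp(-3*x) gives A = -6/7, so f_p = -6*x*exp(-3*x)/7.
General solution: f = C1*exp(4*x) + C2*exp(-3*x) - 6*x*exp(-3*x)/7.
Apply the initial conditions: f(0) = C1 + C2 = -2 and f'(0) = -6/7 - 3*C2 + 4*C1 = 0. Solving gives C1 = -36/49, C2 = -62/49.

f = -62*exp(-3*x)/49 - 36*exp(4*x)/49 - 6*x*exp(-3*x)/7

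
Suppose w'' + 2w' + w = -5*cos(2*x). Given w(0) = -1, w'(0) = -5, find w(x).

Characteristic equation r² + 2r + 1 = 0 has discriminant (2)² - 4·(1) = 0, so r = -1 is a repeated root.
Hence w_h = (C1 + C2*x)*exp(-x).
Try w_p = A*cos(2*x) + B*sin(2*x). Substituting and equating the coefficients of cos(2x) and sin(2x) gives A = 3/5, B = -4/5, so w_p = -4*sin(2*x)/5 + 3*cos(2*x)/5.
General solution: w = -4*sin(2*x)/5 + 3*cos(2*x)/5 + C1*exp(-x) + C2*x*exp(-x).
Apply the initial conditions: w(0) = 3/5 + C1 = -1 and w'(0) = -8/5 + C2 - C1 = -5. Solving gives C1 = -8/5, C2 = -5.

w = -8*exp(-x)/5 - 4*sin(2*x)/5 + 3*cos(2*x)/5 - 5*x*exp(-x)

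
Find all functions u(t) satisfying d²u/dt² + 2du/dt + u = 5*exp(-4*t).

u = 5*exp(-4*t)/9 + C1*exp(-t) + C2*t*exp(-t)

Characteristic equation r² + 2r + 1 = 0 has discriminant (2)² - 4·(1) = 0, so r = -1 is a repeated root.
Hence u_h = (C1 + C2*t)*exp(-t).
Try u_p = A*exp(-4*t). Substituting into the equation and dividing by exp(-4*t) gives A = 5/9, so u_p = 5*exp(-4*t)/9.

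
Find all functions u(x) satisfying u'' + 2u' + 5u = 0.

Characteristic equation r² + 2r + 5 = 0 has discriminant (2)² - 4·(5) = -16 < 0, so r = -1 ± 2i.
Hence u_h = C1*cos(2*x)*exp(-x) + C2*exp(-x)*sin(2*x).

u = C1*cos(2*x)*exp(-x) + C2*exp(-x)*sin(2*x)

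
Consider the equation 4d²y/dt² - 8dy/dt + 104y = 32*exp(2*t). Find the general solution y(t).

Divide through by 4: y'' - 2y' + 26y = 8*exp(2*t).
Characteristic equation r² - 2r + 26 = 0 has discriminant (-2)² - 4·(26) = -100 < 0, so r = 1 ± 5i.
Hence y_h = C1*cos(5*t)*exp(t) + C2*exp(t)*sin(5*t).
Try y_p = A*exp(2*t). Substituting into the equation and dividing by exp(2*t) gives A = 4/13, so y_p = 4*exp(2*t)/13.

y = 4*exp(2*t)/13 + C1*cos(5*t)*exp(t) + C2*exp(t)*sin(5*t)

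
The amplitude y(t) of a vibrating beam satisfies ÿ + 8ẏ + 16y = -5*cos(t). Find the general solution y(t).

Characteristic equation r² + 8r + 16 = 0 has discriminant (8)² - 4·(16) = 0, so r = -4 is a repeated root.
Hence y_h = (C1 + C2*t)*exp(-4*t).
Try y_p = A*cos(t) + B*sin(t). Substituting and equating the coefficients of cos(t) and sin(t) gives A = -75/289, B = -40/289, so y_p = -75*cos(t)/289 - 40*sin(t)/289.

y = -75*cos(t)/289 - 40*sin(t)/289 + C1*exp(-4*t) + C2*t*exp(-4*t)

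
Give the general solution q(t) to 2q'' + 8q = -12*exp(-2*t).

q = -3*exp(-2*t)/4 + C1*cos(2*t) + C2*sin(2*t)

Divide through by 2: q'' + 4q = -6*exp(-2*t).
Characteristic equation r² + 4 = 0 has discriminant (0)² - 4·(4) = -16 < 0, so r = ± 2i.
Hence q_h = C1*cos(2*t) + C2*sin(2*t).
Try q_p = A*exp(-2*t). Substituting into the equation and dividing by exp(-2*t) gives A = -3/4, so q_p = -3*exp(-2*t)/4.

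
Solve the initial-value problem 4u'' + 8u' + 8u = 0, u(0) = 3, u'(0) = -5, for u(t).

Divide through by 4: u'' + 2u' + 2u = 0.
Characteristic equation r² + 2r + 2 = 0 has discriminant (2)² - 4·(2) = -4 < 0, so r = -1 ± i.
Hence u_h = C1*cos(t)*exp(-t) + C2*exp(-t)*sin(t).
Apply the initial conditions: u(0) = C1 = 3 and u'(0) = C2 - C1 = -5. Solving gives C1 = 3, C2 = -2.

u = -2*exp(-t)*sin(t) + 3*cos(t)*exp(-t)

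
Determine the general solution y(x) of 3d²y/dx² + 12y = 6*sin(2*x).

y = C1*cos(2*x) + C2*sin(2*x) - x*cos(2*x)/2

Divide through by 3: y'' + 4y = 2*sin(2*x).
Characteristic equation r² + 4 = 0 has discriminant (0)² - 4·(4) = -16 < 0, so r = ± 2i.
Hence y_h = C1*cos(2*x) + C2*sin(2*x).
Since ±2i are characteristic roots, multiply the trial by x. Try y_p = x*(A*cos(2*x) + B*sin(2*x)). Substituting and equating the coefficients of cos(2x) and sin(2x) gives A = -1/2, B = 0, so y_p = -x*cos(2*x)/2.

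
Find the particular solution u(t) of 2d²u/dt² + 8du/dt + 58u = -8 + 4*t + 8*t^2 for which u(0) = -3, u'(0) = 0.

u = -3700/24389 + 4*t**2/29 + 26*t/841 - 139688*exp(-2*t)*sin(5*t)/121945 - 69467*cos(5*t)*exp(-2*t)/24389

Divide through by 2: u'' + 4u' + 29u = -4 + 2*t + 4*t^2.
Characteristic equation r² + 4r + 29 = 0 has discriminant (4)² - 4·(29) = -100 < 0, so r = -2 ± 5i.
Hence u_h = C1*cos(5*t)*exp(-2*t) + C2*exp(-2*t)*sin(5*t).
For the particular solution try u_p = A0 + A1*t + A2*t^2. Substituting and matching coefficients of each power of t gives A0 = -3700/24389, A1 = 26/841, A2 = 4/29, so u_p = -3700/24389 + 4*t^2/29 + 26*t/841.
General solution: u = -3700/24389 + 4*t^2/29 + 26*t/841 + C1*cos(5*t)*exp(-2*t) + C2*exp(-2*t)*sin(5*t).
Apply the initial conditions: u(0) = -3700/24389 + C1 = -3 and u'(0) = 26/841 - 2*C1 + 5*C2 = 0. Solving gives C1 = -69467/24389, C2 = -139688/121945.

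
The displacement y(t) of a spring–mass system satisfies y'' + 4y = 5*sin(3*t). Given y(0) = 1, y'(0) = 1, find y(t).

Characteristic equation r² + 4 = 0 has discriminant (0)² - 4·(4) = -16 < 0, so r = ± 2i.
Hence y_h = C1*cos(2*t) + C2*sin(2*t).
Try y_p = A*cos(3*t) + B*sin(3*t). Substituting and equating the coefficients of cos(3t) and sin(3t) gives A = 0, B = -1, so y_p = -sin(3*t).
General solution: y = -sin(3*t) + C1*cos(2*t) + C2*sin(2*t).
Apply the initial conditions: y(0) = C1 = 1 and y'(0) = -3 + 2*C2 = 1. Solving gives C1 = 1, C2 = 2.

y = -sin(3*t) + 2*sin(2*t) + cos(2*t)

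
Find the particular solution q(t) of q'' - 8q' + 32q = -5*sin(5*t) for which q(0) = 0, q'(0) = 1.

Characteristic equation r² - 8r + 32 = 0 has discriminant (-8)² - 4·(32) = -64 < 0, so r = 4 ± 4i.
Hence q_h = C1*cos(4*t)*exp(4*t) + C2*exp(4*t)*sin(4*t).
Try q_p = A*cos(5*t) + B*sin(5*t). Substituting and equating the coefficients of cos(5t) and sin(5t) gives A = -200/1649, B = -35/1649, so q_p = -200*cos(5*t)/1649 - 35*sin(5*t)/1649.
General solution: q = -200*cos(5*t)/1649 - 35*sin(5*t)/1649 + C1*cos(4*t)*exp(4*t) + C2*exp(4*t)*sin(4*t).
Apply the initial conditions: q(0) = -200/1649 + C1 = 0 and q'(0) = -175/1649 + 4*C1 + 4*C2 = 1. Solving gives C1 = 200/1649, C2 = 256/1649.

q = -200*cos(5*t)/1649 - 35*sin(5*t)/1649 + 200*cos(4*t)*exp(4*t)/1649 + 256*exp(4*t)*sin(4*t)/1649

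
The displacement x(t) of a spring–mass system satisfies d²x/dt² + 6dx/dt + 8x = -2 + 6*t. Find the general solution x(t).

Characteristic equation r² + 6r + 8 = 0 factors as (r + 2)(r + 4) = 0, so r = -2, -4.
Hence x_h = C1*exp(-2*t) + C2*exp(-4*t).
For the particular solution try x_p = A0 + A1*t. Substituting and matching coefficients of each power of t gives A0 = -13/16, A1 = 3/4, so x_p = -13/16 + 3*t/4.

x = -13/16 + 3*t/4 + C1*exp(-2*t) + C2*exp(-4*t)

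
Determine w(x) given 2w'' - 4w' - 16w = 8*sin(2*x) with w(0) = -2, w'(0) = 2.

Divide through by 2: w'' - 2w' - 8w = 4*sin(2*x).
Characteristic equation r² - 2r - 8 = 0 factors as (r + 2)(r - 4) = 0, so r = -2, 4.
Hence w_h = C1*exp(-2*x) + C2*exp(4*x).
Try w_p = A*cos(2*x) + B*sin(2*x). Substituting and equating the coefficients of cos(2x) and sin(2x) gives A = 1/10, B = -3/10, so w_p = -3*sin(2*x)/10 + cos(2*x)/10.
General solution: w = -3*sin(2*x)/10 + cos(2*x)/10 + C1*exp(-2*x) + C2*exp(4*x).
Apply the initial conditions: w(0) = 1/10 + C1 + C2 = -2 and w'(0) = -3/5 - 2*C1 + 4*C2 = 2. Solving gives C1 = -11/6, C2 = -4/15.

w = -11*exp(-2*x)/6 - 4*exp(4*x)/15 - 3*sin(2*x)/10 + cos(2*x)/10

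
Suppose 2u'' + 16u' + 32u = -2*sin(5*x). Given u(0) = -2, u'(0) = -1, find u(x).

u = -3402*exp(-4*x)/1681 + 9*sin(5*x)/1681 + 40*cos(5*x)/1681 - 374*x*exp(-4*x)/41

Divide through by 2: u'' + 8u' + 16u = -sin(5*x).
Characteristic equation r² + 8r + 16 = 0 has discriminant (8)² - 4·(16) = 0, so r = -4 is a repeated root.
Hence u_h = (C1 + C2*x)*exp(-4*x).
Try u_p = A*cos(5*x) + B*sin(5*x). Substituting and equating the coefficients of cos(5x) and sin(5x) gives A = 40/1681, B = 9/1681, so u_p = 9*sin(5*x)/1681 + 40*cos(5*x)/1681.
General solution: u = 9*sin(5*x)/1681 + 40*cos(5*x)/1681 + C1*exp(-4*x) + C2*x*exp(-4*x).
Apply the initial conditions: u(0) = 40/1681 + C1 = -2 and u'(0) = 45/1681 + C2 - 4*C1 = -1. Solving gives C1 = -3402/1681, C2 = -374/41.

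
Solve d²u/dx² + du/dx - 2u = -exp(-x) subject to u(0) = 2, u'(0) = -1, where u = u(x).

u = exp(-x)/2 + 2*exp(-2*x)/3 + 5*exp(x)/6

Characteristic equation r² + r - 2 = 0 factors as (r + 2)(r - 1) = 0, so r = -2, 1.
Hence u_h = C1*exp(-2*x) + C2*exp(x).
Try u_p = A*exp(-x). Substituting into the equation and dividing by exp(-x) gives A = 1/2, so u_p = exp(-x)/2.
General solution: u = exp(-x)/2 + C1*exp(-2*x) + C2*exp(x).
Apply the initial conditions: u(0) = 1/2 + C1 + C2 = 2 and u'(0) = -1/2 + C2 - 2*C1 = -1. Solving gives C1 = 2/3, C2 = 5/6.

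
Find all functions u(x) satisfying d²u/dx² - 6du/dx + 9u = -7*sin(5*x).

u = -105*cos(5*x)/578 + 28*sin(5*x)/289 + C1*exp(3*x) + C2*x*exp(3*x)

Characteristic equation r² - 6r + 9 = 0 has discriminant (-6)² - 4·(9) = 0, so r = 3 is a repeated root.
Hence u_h = (C1 + C2*x)*exp(3*x).
Try u_p = A*cos(5*x) + B*sin(5*x). Substituting and equating the coefficients of cos(5x) and sin(5x) gives A = -105/578, B = 28/289, so u_p = -105*cos(5*x)/578 + 28*sin(5*x)/289.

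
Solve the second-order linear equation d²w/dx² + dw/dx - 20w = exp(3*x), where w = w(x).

Characteristic equation r² + r - 20 = 0 factors as (r + 5)(r - 4) = 0, so r = -5, 4.
Hence w_h = C1*exp(-5*x) + C2*exp(4*x).
Try w_p = A*exp(3*x). Substituting into the equation and dividing by exp(3*x) gives A = -1/8, so w_p = -exp(3*x)/8.

w = -exp(3*x)/8 + C1*exp(-5*x) + C2*exp(4*x)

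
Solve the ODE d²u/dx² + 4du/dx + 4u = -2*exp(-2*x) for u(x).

Characteristic equation r² + 4r + 4 = 0 has discriminant (4)² - 4·(4) = 0, so r = -2 is a repeated root.
Hence u_h = (C1 + C2*x)*exp(-2*x).
Since exp(-2*x) solves the homogeneous equation (r = -2 is a root of multiplicity 2), multiply the trial by x^2. Try u_p = A*x^2*exp(-2*x). Substituting into the equation and dividing by exp(-2*x) gives A = -1, so u_p = -x^2*exp(-2*x).

u = C1*exp(-2*x) - x**2*exp(-2*x) + C2*x*exp(-2*x)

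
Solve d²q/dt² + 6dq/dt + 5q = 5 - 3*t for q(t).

q = 43/25 - 3*t/5 + C1*exp(-5*t) + C2*exp(-t)

Characteristic equation r² + 6r + 5 = 0 factors as (r + 5)(r + 1) = 0, so r = -5, -1.
Hence q_h = C1*exp(-5*t) + C2*exp(-t).
For the particular solution try q_p = A0 + A1*t. Substituting and matching coefficients of each power of t gives A0 = 43/25, A1 = -3/5, so q_p = 43/25 - 3*t/5.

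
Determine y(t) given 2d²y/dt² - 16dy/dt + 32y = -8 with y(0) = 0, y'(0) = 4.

y = -1/4 + exp(4*t)/4 + 3*t*exp(4*t)

Divide through by 2: y'' - 8y' + 16y = -4.
Characteristic equation r² - 8r + 16 = 0 has discriminant (-8)² - 4·(16) = 0, so r = 4 is a repeated root.
Hence y_h = (C1 + C2*t)*exp(4*t).
For the particular solution try y_p = A0. Substituting and matching coefficients of each power of t gives A0 = -1/4, so y_p = -1/4.
General solution: y = -1/4 + C1*exp(4*t) + C2*t*exp(4*t).
Apply the initial conditions: y(0) = -1/4 + C1 = 0 and y'(0) = C2 + 4*C1 = 4. Solving gives C1 = 1/4, C2 = 3.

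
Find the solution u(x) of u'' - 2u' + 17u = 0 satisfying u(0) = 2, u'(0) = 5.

u = 2*cos(4*x)*exp(x) + 3*exp(x)*sin(4*x)/4

Characteristic equation r² - 2r + 17 = 0 has discriminant (-2)² - 4·(17) = -64 < 0, so r = 1 ± 4i.
Hence u_h = C1*cos(4*x)*exp(x) + C2*exp(x)*sin(4*x).
Apply the initial conditions: u(0) = C1 = 2 and u'(0) = C1 + 4*C2 = 5. Solving gives C1 = 2, C2 = 3/4.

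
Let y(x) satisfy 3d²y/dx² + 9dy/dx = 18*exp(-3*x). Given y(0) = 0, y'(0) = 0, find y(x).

y = 2/3 - 2*exp(-3*x)/3 - 2*x*exp(-3*x)

Divide through by 3: y'' + 3y' = 6*exp(-3*x).
Characteristic equation r² + 3r = 0 factors as (r + 3)r = 0, so r = -3, 0.
Hence y_h = C1*exp(-3*x) + C2.
Since exp(-3*x) solves the homogeneous equation (r = -3 is a root of multiplicity 1), multiply the trial by x. Try y_p = A*x*exp(-3*x). Substituting into the equation and dividing by exp(-3*x) gives A = -2, so y_p = -2*x*exp(-3*x).
General solution: y = C2 + C1*exp(-3*x) - 2*x*exp(-3*x).
Apply the initial conditions: y(0) = C1 + C2 = 0 and y'(0) = -2 - 3*C1 = 0. Solving gives C1 = -2/3, C2 = 2/3.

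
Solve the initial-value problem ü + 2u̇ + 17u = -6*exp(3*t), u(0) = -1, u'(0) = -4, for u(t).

u = -3*exp(3*t)/16 - 17*exp(-t)*sin(4*t)/16 - 13*cos(4*t)*exp(-t)/16

Characteristic equation r² + 2r + 17 = 0 has discriminant (2)² - 4·(17) = -64 < 0, so r = -1 ± 4i.
Hence u_h = C1*cos(4*t)*exp(-t) + C2*exp(-t)*sin(4*t).
Try u_p = A*exp(3*t). Substituting into the equation and dividing by exp(3*t) gives A = -3/16, so u_p = -3*exp(3*t)/16.
General solution: u = -3*exp(3*t)/16 + C1*cos(4*t)*exp(-t) + C2*exp(-t)*sin(4*t).
Apply the initial conditions: u(0) = -3/16 + C1 = -1 and u'(0) = -9/16 - C1 + 4*C2 = -4. Solving gives C1 = -13/16, C2 = -17/16.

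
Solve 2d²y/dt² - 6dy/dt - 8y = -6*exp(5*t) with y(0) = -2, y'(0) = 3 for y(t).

Divide through by 2: y'' - 3y' - 4y = -3*exp(5*t).
Characteristic equation r² - 3r - 4 = 0 factors as (r - 4)(r + 1) = 0, so r = 4, -1.
Hence y_h = C1*exp(4*t) + C2*exp(-t).
Try y_p = A*exp(5*t). Substituting into the equation and dividing by exp(5*t) gives A = -1/2, so y_p = -exp(5*t)/2.
General solution: y = -exp(5*t)/2 + C1*exp(4*t) + C2*exp(-t).
Apply the initial conditions: y(0) = -1/2 + C1 + C2 = -2 and y'(0) = -5/2 - C2 + 4*C1 = 3. Solving gives C1 = 4/5, C2 = -23/10.

y = -23*exp(-t)/10 - exp(5*t)/2 + 4*exp(4*t)/5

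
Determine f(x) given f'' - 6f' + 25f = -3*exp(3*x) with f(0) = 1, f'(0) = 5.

f = -3*exp(3*x)/16 + exp(3*x)*sin(4*x)/2 + 19*cos(4*x)*exp(3*x)/16

Characteristic equation r² - 6r + 25 = 0 has discriminant (-6)² - 4·(25) = -64 < 0, so r = 3 ± 4i.
Hence f_h = C1*cos(4*x)*exp(3*x) + C2*exp(3*x)*sin(4*x).
Try f_p = A*exp(3*x). Substituting into the equation and dividing by exp(3*x) gives A = -3/16, so f_p = -3*exp(3*x)/16.
General solution: f = -3*exp(3*x)/16 + C1*cos(4*x)*exp(3*x) + C2*exp(3*x)*sin(4*x).
Apply the initial conditions: f(0) = -3/16 + C1 = 1 and f'(0) = -9/16 + 3*C1 + 4*C2 = 5. Solving gives C1 = 19/16, C2 = 1/2.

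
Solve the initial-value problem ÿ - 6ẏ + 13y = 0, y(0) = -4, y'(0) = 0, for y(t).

Characteristic equation r² - 6r + 13 = 0 has discriminant (-6)² - 4·(13) = -16 < 0, so r = 3 ± 2i.
Hence y_h = C1*cos(2*t)*exp(3*t) + C2*exp(3*t)*sin(2*t).
Apply the initial conditions: y(0) = C1 = -4 and y'(0) = 2*C2 + 3*C1 = 0. Solving gives C1 = -4, C2 = 6.

y = -4*cos(2*t)*exp(3*t) + 6*exp(3*t)*sin(2*t)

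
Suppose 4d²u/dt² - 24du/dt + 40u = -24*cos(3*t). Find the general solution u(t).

Divide through by 4: u'' - 6u' + 10u = -6*cos(3*t).
Characteristic equation r² - 6r + 10 = 0 has discriminant (-6)² - 4·(10) = -4 < 0, so r = 3 ± i.
Hence u_h = C1*cos(t)*exp(3*t) + C2*exp(3*t)*sin(t).
Try u_p = A*cos(3*t) + B*sin(3*t). Substituting and equating the coefficients of cos(3t) and sin(3t) gives A = -6/325, B = 108/325, so u_p = -6*cos(3*t)/325 + 108*sin(3*t)/325.

u = -6*cos(3*t)/325 + 108*sin(3*t)/325 + C1*cos(t)*exp(3*t) + C2*exp(3*t)*sin(t)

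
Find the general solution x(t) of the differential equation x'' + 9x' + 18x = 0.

Characteristic equation r² + 9r + 18 = 0 factors as (r + 6)(r + 3) = 0, so r = -6, -3.
Hence x_h = C1*exp(-6*t) + C2*exp(-3*t).

x = C1*exp(-6*t) + C2*exp(-3*t)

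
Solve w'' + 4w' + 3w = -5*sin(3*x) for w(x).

Characteristic equation r² + 4r + 3 = 0 factors as (r + 1)(r + 3) = 0, so r = -1, -3.
Hence w_h = C1*exp(-x) + C2*exp(-3*x).
Try w_p = A*cos(3*x) + B*sin(3*x). Substituting and equating the coefficients of cos(3x) and sin(3x) gives A = 1/3, B = 1/6, so w_p = cos(3*x)/3 + sin(3*x)/6.

w = cos(3*x)/3 + sin(3*x)/6 + C1*exp(-x) + C2*exp(-3*x)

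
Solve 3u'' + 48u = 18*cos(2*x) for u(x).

Divide through by 3: u'' + 16u = 6*cos(2*x).
Characteristic equation r² + 16 = 0 has discriminant (0)² - 4·(16) = -64 < 0, so r = ± 4i.
Hence u_h = C1*cos(4*x) + C2*sin(4*x).
Try u_p = A*cos(2*x) + B*sin(2*x). Substituting and equating the coefficients of cos(2x) and sin(2x) gives A = 1/2, B = 0, so u_p = cos(2*x)/2.

u = cos(2*x)/2 + C1*cos(4*x) + C2*sin(4*x)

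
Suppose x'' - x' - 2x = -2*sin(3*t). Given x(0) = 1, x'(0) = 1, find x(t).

x = -3*cos(3*t)/65 + 8*exp(-t)/15 + 11*sin(3*t)/65 + 20*exp(2*t)/39

Characteristic equation r² - r - 2 = 0 factors as (r + 1)(r - 2) = 0, so r = -1, 2.
Hence x_h = C1*exp(-t) + C2*exp(2*t).
Try x_p = A*cos(3*t) + B*sin(3*t). Substituting and equating the coefficients of cos(3t) and sin(3t) gives A = -3/65, B = 11/65, so x_p = -3*cos(3*t)/65 + 11*sin(3*t)/65.
General solution: x = -3*cos(3*t)/65 + 11*sin(3*t)/65 + C1*exp(-t) + C2*exp(2*t).
Apply the initial conditions: x(0) = -3/65 + C1 + C2 = 1 and x'(0) = 33/65 - C1 + 2*C2 = 1. Solving gives C1 = 8/15, C2 = 20/39.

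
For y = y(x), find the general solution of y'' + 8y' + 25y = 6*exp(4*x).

y = 6*exp(4*x)/73 + C1*cos(3*x)*exp(-4*x) + C2*exp(-4*x)*sin(3*x)

Characteristic equation r² + 8r + 25 = 0 has discriminant (8)² - 4·(25) = -36 < 0, so r = -4 ± 3i.
Hence y_h = C1*cos(3*x)*exp(-4*x) + C2*exp(-4*x)*sin(3*x).
Try y_p = A*exp(4*x). Substituting into the equation and dividing by exp(4*x) gives A = 6/73, so y_p = 6*exp(4*x)/73.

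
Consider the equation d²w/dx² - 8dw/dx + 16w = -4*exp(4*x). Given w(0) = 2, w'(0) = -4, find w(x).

Characteristic equation r² - 8r + 16 = 0 has discriminant (-8)² - 4·(16) = 0, so r = 4 is a repeated root.
Hence w_h = (C1 + C2*x)*exp(4*x).
Since exp(4*x) solves the homogeneous equation (r = 4 is a root of multiplicity 2), multiply the trial by x^2. Try w_p = A*x^2*exp(4*x). Substituting into the equation and dividing by exp(4*x) gives A = -2, so w_p = -2*x^2*exp(4*x).
General solution: w = C1*exp(4*x) - 2*x^2*exp(4*x) + C2*x*exp(4*x).
Apply the initial conditions: w(0) = C1 = 2 and w'(0) = C2 + 4*C1 = -4. Solving gives C1 = 2, C2 = -12.

w = 2*exp(4*x) - 12*x*exp(4*x) - 2*x**2*exp(4*x)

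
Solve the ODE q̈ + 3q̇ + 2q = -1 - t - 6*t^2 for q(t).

q = -41/4 - 3*t**2 + 17*t/2 + C1*exp(-t) + C2*exp(-2*t)

Characteristic equation r² + 3r + 2 = 0 factors as (r + 1)(r + 2) = 0, so r = -1, -2.
Hence q_h = C1*exp(-t) + C2*exp(-2*t).
For the particular solution try q_p = A0 + A1*t + A2*t^2. Substituting and matching coefficients of each power of t gives A0 = -41/4, A1 = 17/2, A2 = -3, so q_p = -41/4 - 3*t^2 + 17*t/2.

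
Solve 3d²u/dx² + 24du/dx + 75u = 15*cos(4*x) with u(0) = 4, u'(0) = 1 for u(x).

Divide through by 3: u'' + 8u' + 25u = 5*cos(4*x).
Characteristic equation r² + 8r + 25 = 0 has discriminant (8)² - 4·(25) = -36 < 0, so r = -4 ± 3i.
Hence u_h = C1*cos(3*x)*exp(-4*x) + C2*exp(-4*x)*sin(3*x).
Try u_p = A*cos(4*x) + B*sin(4*x). Substituting and equating the coefficients of cos(4x) and sin(4x) gives A = 9/221, B = 32/221, so u_p = 9*cos(4*x)/221 + 32*sin(4*x)/221.
General solution: u = 9*cos(4*x)/221 + 32*sin(4*x)/221 + C1*cos(3*x)*exp(-4*x) + C2*exp(-4*x)*sin(3*x).
Apply the initial conditions: u(0) = 9/221 + C1 = 4 and u'(0) = 128/221 - 4*C1 + 3*C2 = 1. Solving gives C1 = 875/221, C2 = 3593/663.

u = 9*cos(4*x)/221 + 32*sin(4*x)/221 + 875*cos(3*x)*exp(-4*x)/221 + 3593*exp(-4*x)*sin(3*x)/663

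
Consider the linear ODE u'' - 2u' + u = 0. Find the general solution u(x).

Characteristic equation r² - 2r + 1 = 0 has discriminant (-2)² - 4·(1) = 0, so r = 1 is a repeated root.
Hence u_h = (C1 + C2*x)*exp(x).

u = C1*exp(x) + C2*x*exp(x)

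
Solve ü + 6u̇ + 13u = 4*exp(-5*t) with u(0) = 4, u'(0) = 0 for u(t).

Characteristic equation r² + 6r + 13 = 0 has discriminant (6)² - 4·(13) = -16 < 0, so r = -3 ± 2i.
Hence u_h = C1*cos(2*t)*exp(-3*t) + C2*exp(-3*t)*sin(2*t).
Try u_p = A*exp(-5*t). Substituting into the equation and dividing by exp(-5*t) gives A = 1/2, so u_p = exp(-5*t)/2.
General solution: u = exp(-5*t)/2 + C1*cos(2*t)*exp(-3*t) + C2*exp(-3*t)*sin(2*t).
Apply the initial conditions: u(0) = 1/2 + C1 = 4 and u'(0) = -5/2 - 3*C1 + 2*C2 = 0. Solving gives C1 = 7/2, C2 = 13/2.

u = exp(-5*t)/2 + 7*cos(2*t)*exp(-3*t)/2 + 13*exp(-3*t)*sin(2*t)/2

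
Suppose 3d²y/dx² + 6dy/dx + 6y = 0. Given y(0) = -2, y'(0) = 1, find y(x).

Divide through by 3: y'' + 2y' + 2y = 0.
Characteristic equation r² + 2r + 2 = 0 has discriminant (2)² - 4·(2) = -4 < 0, so r = -1 ± i.
Hence y_h = C1*cos(x)*exp(-x) + C2*exp(-x)*sin(x).
Apply the initial conditions: y(0) = C1 = -2 and y'(0) = C2 - C1 = 1. Solving gives C1 = -2, C2 = -1.

y = -exp(-x)*sin(x) - 2*cos(x)*exp(-x)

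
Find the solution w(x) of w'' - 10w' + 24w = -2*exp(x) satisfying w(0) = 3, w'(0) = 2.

Characteristic equation r² - 10r + 24 = 0 factors as (r - 4)(r - 6) = 0, so r = 4, 6.
Hence w_h = C1*exp(4*x) + C2*exp(6*x).
Try w_p = A*exp(x). Substituting into the equation and dividing by exp(x) gives A = -2/15, so w_p = -2*exp(x)/15.
General solution: w = -2*exp(x)/15 + C1*exp(4*x) + C2*exp(6*x).
Apply the initial conditions: w(0) = -2/15 + C1 + C2 = 3 and w'(0) = -2/15 + 4*C1 + 6*C2 = 2. Solving gives C1 = 25/3, C2 = -26/5.

w = -26*exp(6*x)/5 - 2*exp(x)/15 + 25*exp(4*x)/3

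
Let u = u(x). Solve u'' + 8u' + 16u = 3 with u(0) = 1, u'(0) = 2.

Characteristic equation r² + 8r + 16 = 0 has discriminant (8)² - 4·(16) = 0, so r = -4 is a repeated root.
Hence u_h = (C1 + C2*x)*exp(-4*x).
For the particular solution try u_p = A0. Substituting and matching coefficients of each power of x gives A0 = 3/16, so u_p = 3/16.
General solution: u = 3/16 + C1*exp(-4*x) + C2*x*exp(-4*x).
Apply the initial conditions: u(0) = 3/16 + C1 = 1 and u'(0) = C2 - 4*C1 = 2. Solving gives C1 = 13/16, C2 = 21/4.

u = 3/16 + 13*exp(-4*x)/16 + 21*x*exp(-4*x)/4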